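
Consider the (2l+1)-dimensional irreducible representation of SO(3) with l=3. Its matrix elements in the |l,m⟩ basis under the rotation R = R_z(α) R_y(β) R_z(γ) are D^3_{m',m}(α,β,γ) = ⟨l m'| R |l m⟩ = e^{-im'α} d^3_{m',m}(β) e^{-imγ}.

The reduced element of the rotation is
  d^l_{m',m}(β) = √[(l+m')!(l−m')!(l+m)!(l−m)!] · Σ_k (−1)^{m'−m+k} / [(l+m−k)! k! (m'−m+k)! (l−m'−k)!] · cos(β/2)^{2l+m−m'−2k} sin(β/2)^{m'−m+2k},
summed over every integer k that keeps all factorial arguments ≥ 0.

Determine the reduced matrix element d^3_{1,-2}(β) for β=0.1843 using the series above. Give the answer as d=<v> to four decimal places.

d^3_{1,-2}(β=0.1843) via the finite sum:
Half-angle: c=0.995757, s=0.092020. N=√(24·2·1·120)=75.894664
k: max(0,(-2)−(1))=0 … min(3+(-2),3−(1))=1
  k=0: (−1)^3·75.8947/(12)·0.9958^3·0.0920^3 = -0.004866
  k=1: (−1)^4·75.8947/(24)·0.9958^1·0.0920^5 = +0.000021
d^3_{1,-2}(0.1843) = -0.004866 +0.000021 = -0.004845

d=-0.0048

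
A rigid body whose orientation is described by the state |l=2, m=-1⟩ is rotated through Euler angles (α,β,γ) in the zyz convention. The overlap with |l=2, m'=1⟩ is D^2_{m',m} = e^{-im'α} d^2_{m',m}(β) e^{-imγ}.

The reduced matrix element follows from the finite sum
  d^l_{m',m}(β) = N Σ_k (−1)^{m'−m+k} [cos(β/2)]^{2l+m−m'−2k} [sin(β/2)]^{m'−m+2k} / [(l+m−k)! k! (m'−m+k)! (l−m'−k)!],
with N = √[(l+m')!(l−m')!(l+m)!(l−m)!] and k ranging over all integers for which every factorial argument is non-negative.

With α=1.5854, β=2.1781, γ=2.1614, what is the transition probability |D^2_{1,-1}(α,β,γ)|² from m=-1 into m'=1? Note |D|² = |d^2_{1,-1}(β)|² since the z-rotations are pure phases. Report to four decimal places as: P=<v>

First d^2_{1,-1}(β=2.1781), then the phase factors e^{-i(1)α} and e^{-i(-1)γ}:
c=cos(2.178100/2)=0.463327, s=sin(2.178100/2)=0.886187; N=√[6·1·1·6]=6.000000
k∈{0,1} keeps every argument non-negative
  k=0: (−1)^2·6.0000/(2)·0.4633^2·0.8862^2 = +0.505764
  k=1: (−1)^3·6.0000/(6)·0.4633^0·0.8862^4 = -0.616740
d^2_{1,-1}(2.1781) = +0.505764 -0.616740 = -0.110975
|D^2_{1,-1}|² = |d^2_{1,-1}(β)|² = (-0.110975)² = 0.012315 (the z-rotation phases have unit modulus)

P=0.0123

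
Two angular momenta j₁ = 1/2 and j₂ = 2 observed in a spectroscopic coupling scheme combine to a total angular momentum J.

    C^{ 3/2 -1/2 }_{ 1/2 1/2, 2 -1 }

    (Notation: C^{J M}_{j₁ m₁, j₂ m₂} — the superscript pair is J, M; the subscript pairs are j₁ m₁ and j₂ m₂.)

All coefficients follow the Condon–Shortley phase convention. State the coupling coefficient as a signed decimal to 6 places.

j₁+j₂−J=1  J+j₁−j₂=0  J−j₁+j₂=3  j₁+j₂+J+1=5
(j₁±m₁, j₂±m₂, J±M) = (1,0,1,3,1,2)
P² = 12/5
sum k=0..0:
  [0] +1/2 = 1/2
S = 1/2
C² = P²·S² = 3/5 ; C = +0.774597

+√(3/5) ≈ +0.774597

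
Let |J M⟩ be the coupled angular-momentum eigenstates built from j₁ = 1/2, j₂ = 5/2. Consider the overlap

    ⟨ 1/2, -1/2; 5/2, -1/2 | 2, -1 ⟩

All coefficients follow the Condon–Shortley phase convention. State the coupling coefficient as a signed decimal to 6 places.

−√(1/3) ≈ -0.577350

triangle: 1!·0!·4!/6! = 24/720
(j±m)!: 0!·1!·2!·3!·1!·3! = 72
prefactor² = (2J+1)·Δ·N² = 12
  k=1: −1/(1!·0!·0!·1!·0!·3!) = -1/6
Σ = -1/6  ⇒  CG² = 12·(-1/6)² = 1/3
CG = −√(1/3) = -0.577350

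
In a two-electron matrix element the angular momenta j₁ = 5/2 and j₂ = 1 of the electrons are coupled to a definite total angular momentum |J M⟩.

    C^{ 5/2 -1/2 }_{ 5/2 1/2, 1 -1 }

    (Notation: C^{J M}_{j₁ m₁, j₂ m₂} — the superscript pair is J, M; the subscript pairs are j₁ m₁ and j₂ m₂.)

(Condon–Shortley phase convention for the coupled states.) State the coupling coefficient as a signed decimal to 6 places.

+0.717137

√[6·1!4!1!/7! · 3!2!0!2!2!3!] = √(288/35)
  +(−1)^0/∏(0,1,2,0,2,1)! = 1/4  (running 1/4)
⟨..|..⟩ = √(288/35)·(1/4) = +0.717137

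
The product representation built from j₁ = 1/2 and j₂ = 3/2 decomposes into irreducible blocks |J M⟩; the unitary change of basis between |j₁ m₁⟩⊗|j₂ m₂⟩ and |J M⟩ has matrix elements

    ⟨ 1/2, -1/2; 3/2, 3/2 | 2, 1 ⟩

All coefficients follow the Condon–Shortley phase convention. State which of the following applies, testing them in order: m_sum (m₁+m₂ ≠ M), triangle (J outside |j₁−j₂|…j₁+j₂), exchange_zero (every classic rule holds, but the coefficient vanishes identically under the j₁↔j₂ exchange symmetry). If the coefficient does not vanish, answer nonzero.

nonzero

m-sum: m₁+m₂ = -1/2+3/2 = 1, M = 1  ✓
triangle: |j₁−j₂| = 1 ≤ J = 2 ≤ j₁+j₂ = 2  ✓
exchange: j₁≠j₂ or m₁≠m₂ — the exchange symmetry imposes no constraint here
value check: CG = +√(1/4) = +0.500000 ≠ 0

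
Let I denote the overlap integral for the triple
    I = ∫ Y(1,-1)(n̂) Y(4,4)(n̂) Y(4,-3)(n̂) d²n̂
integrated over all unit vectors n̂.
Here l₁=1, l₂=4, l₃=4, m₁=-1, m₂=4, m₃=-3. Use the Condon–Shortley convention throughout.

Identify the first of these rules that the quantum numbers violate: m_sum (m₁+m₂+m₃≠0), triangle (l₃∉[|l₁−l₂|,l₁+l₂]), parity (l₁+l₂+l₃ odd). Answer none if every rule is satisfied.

parity

azimuthal sum: -1 + 4 − 3 = 0  ✓
3 ≤ 4 ≤ 5 (triangle on l)  ✓
L = 1 + 4 + 4 = 9 (odd)  ✗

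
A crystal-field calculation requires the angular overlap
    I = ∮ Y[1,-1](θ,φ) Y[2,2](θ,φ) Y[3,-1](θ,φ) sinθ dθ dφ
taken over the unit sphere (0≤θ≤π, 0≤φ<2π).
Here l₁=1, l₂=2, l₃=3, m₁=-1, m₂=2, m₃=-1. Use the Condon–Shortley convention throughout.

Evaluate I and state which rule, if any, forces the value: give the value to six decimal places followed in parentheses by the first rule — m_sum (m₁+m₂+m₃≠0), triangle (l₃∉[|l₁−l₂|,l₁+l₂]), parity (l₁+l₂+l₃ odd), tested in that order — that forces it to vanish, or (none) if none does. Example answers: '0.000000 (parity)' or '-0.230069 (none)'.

-0.082589 (none)

m-sum 0 ✓  L=6 even ✓  1≤3≤3 ✓
Π(2lᵢ+1) = 3×5×7 = 105
triangle coeff Δ(1,2,3) = 1/105
Σ_t [0,0]: t=0:+1/4 = 1/4
(3j)²=3/35 [(1 2 3; 0 0 0)], sign=-1
Σ_t [0,0]: t=0:+1/48 = 1/48
(3j)²=1/105 [(1 2 3; -1 2 -1)], sign=+1
⇒ 4πI² = 3/35
I = (-1)√(3/35/(4π)) = -0.08258890
No selection rule forces the value: the integral is nonzero (none).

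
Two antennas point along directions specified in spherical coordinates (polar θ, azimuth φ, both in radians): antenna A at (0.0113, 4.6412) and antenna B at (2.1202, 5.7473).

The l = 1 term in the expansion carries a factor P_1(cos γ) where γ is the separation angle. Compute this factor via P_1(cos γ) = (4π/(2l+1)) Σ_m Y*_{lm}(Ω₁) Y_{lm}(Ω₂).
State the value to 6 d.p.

-0.517827

Expand P_1 via completeness: Σ_{m} conj(Y_{1,m}) at Ω₁ times Y_{1,m} at Ω₂ —
  [-1]  conj(Y_{1,-1})(Ω₁) = -0.000278-0.003894i ; Y_{1,-1}(Ω₂) = +0.253345+0.150449i ; Δ = +0.000516-0.001028i
  [+0]  conj(Y_{1,0})(Ω₁) = +0.488571-0.000000i ; Y_{1,0}(Ω₂) = -0.255138+0.000000i ; Δ = -0.124653+0.000000i
  [+1]  conj(Y_{1,1})(Ω₁) = +0.000278-0.003894i ; Y_{1,1}(Ω₂) = -0.253345+0.150449i ; Δ = +0.000516+0.001028i
Total Σ_m = -0.123622+0.000000i. Multiply by 4.188790: -0.517827+0.000000i. P_1(cos γ) = -0.517827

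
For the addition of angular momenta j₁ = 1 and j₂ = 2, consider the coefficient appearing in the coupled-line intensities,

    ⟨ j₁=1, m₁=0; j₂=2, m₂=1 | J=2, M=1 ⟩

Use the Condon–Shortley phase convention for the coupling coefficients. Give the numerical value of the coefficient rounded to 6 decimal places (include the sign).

j₁+j₂−J=1  J+j₁−j₂=1  J−j₁+j₂=3  j₁+j₂+J+1=6
(j₁±m₁, j₂±m₂, J±M) = (1,1,3,1,3,1)
P² = 3/2
sum k=0..1:
  [0] +1/6 = 1/6
  [1] −1/2 = -1/2
S = -1/3
C² = P²·S² = 1/6 ; C = -0.408248

-0.408248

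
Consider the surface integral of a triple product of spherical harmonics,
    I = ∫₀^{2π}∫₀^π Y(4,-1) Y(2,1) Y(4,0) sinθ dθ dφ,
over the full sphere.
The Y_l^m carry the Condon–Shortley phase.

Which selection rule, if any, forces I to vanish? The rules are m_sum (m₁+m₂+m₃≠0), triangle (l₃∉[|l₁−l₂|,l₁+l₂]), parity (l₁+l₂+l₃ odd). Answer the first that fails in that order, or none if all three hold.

Σmᵢ = 0  ✓
l₃∈[|l₁−l₂|,l₁+l₂]=[2,6], have l₃=4  ✓
Σlᵢ = 10 ⇒ even  ✓

none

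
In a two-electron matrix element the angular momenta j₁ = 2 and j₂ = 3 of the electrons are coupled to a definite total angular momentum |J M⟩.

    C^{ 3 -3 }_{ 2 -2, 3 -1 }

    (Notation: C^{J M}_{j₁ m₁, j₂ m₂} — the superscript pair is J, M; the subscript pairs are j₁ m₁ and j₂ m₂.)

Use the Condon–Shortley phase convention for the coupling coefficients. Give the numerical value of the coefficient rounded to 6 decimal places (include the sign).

+√(1/6) = +0.408248

√[7·2!2!4!/9! · 0!4!2!4!0!6!] = √(1536)
  +(−1)^2/∏(2,0,2,0,0,4)! = 1/96  (running 1/96)
⟨..|..⟩ = √(1536)·(1/96) = +0.408248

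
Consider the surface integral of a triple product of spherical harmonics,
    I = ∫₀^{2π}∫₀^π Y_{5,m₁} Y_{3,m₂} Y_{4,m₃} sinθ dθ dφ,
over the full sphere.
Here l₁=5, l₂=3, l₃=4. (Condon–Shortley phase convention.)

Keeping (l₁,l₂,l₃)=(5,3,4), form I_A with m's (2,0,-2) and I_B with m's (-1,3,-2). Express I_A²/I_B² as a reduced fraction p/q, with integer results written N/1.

28/1125

l's match ⇒ only the (l;m) 3-j factors differ between A and B.
A: triangle coeff Δ(5,3,4) = 1/180180; Σ_t [1,3]: t=1:−1/576 t=2:+1/480 t=3:−1/8640 = 1/4320; (3j)²=1/2145 [(5 3 4; 2 0 -2)], sign=+1
B: triangle coeff Δ(5,3,4) = 1/180180; Σ_t [4,4]: t=4:+1/2304 = 1/2304; (3j)²=75/4004 [(5 3 4; -1 3 -2)], sign=+1
I_A²/I_B² = (1/2145)/(75/4004) = 28/1125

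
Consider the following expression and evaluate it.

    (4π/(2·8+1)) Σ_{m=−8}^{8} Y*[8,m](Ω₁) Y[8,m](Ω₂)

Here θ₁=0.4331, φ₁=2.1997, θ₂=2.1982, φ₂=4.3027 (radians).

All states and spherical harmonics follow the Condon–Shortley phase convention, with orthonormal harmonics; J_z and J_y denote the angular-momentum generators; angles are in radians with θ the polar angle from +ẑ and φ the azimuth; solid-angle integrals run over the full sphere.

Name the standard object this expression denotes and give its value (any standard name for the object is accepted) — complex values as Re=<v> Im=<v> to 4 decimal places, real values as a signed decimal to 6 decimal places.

This sum is the spherical-harmonic addition theorem: it equals the Legendre polynomial P_l(cos γ) of the angle γ between the two directions.
Term-by-term m-sum for l=8 (normalisation 4π/17 = 0.739198):
  [-8]  conj(Y_{8,-8})(Ω₁) = 0.00016 - 0.00047j ; Y_{8,-8}(Ω₂) = -0.09421 - 0.01288j ; Δ = -0.00002 + 0.00004j
  [-7]  conj(Y_{8,-7})(Ω₁) = -0.00409 + 0.00131j ; Y_{8,-7}(Ω₂) = -0.07457 - 0.26555j ; Δ = 0.00065 + 0.00099j
  [-6]  conj(Y_{8,-6})(Ω₁) = 0.01885 + 0.01380j ; Y_{8,-6}(Ω₂) = 0.34256 - 0.27898j ; Δ = 0.01031 - 0.00053j
  [-5]  conj(Y_{8,-5})(Ω₁) = 0.00026 - 0.08993j ; Y_{8,-5}(Ω₂) = 0.31978 + 0.16553j ; Δ = 0.01497 - 0.02871j
  [-4]  conj(Y_{8,-4})(Ω₁) = -0.20156 + 0.14572j ; Y_{8,-4}(Ω₂) = 0.00237 - 0.03486j ; Δ = 0.00460 + 0.00737j
  [-3]  conj(Y_{8,-3})(Ω₁) = 0.44848 + 0.14659j ; Y_{8,-3}(Ω₂) = 0.34049 - 0.12111j ; Δ = 0.17046 - 0.00440j
  [-2]  conj(Y_{8,-2})(Ω₁) = -0.15903 - 0.49141j ; Y_{8,-2}(Ω₂) = 0.10938 + 0.11708j ; Δ = 0.04014 - 0.07237j
  [-1]  conj(Y_{8,-1})(Ω₁) = -0.04465 + 0.06138j ; Y_{8,-1}(Ω₂) = 0.11765 - 0.27092j ; Δ = 0.01138 + 0.01932j
  [+0]  conj(Y_{8,0})(Ω₁) = -0.47059 + 0.00000j ; Y_{8,0}(Ω₂) = 0.20847 + 0.00000j ; Δ = -0.09810 + 0.00000j
  [+1]  conj(Y_{8,1})(Ω₁) = 0.04465 + 0.06138j ; Y_{8,1}(Ω₂) = -0.11765 - 0.27092j ; Δ = 0.01138 - 0.01932j
  [+2]  conj(Y_{8,2})(Ω₁) = -0.15903 + 0.49141j ; Y_{8,2}(Ω₂) = 0.10938 - 0.11708j ; Δ = 0.04014 + 0.07237j
  [+3]  conj(Y_{8,3})(Ω₁) = -0.44848 + 0.14659j ; Y_{8,3}(Ω₂) = -0.34049 - 0.12111j ; Δ = 0.17046 + 0.00440j
  [+4]  conj(Y_{8,4})(Ω₁) = -0.20156 - 0.14572j ; Y_{8,4}(Ω₂) = 0.00237 + 0.03486j ; Δ = 0.00460 - 0.00737j
  [+5]  conj(Y_{8,5})(Ω₁) = -0.00026 - 0.08993j ; Y_{8,5}(Ω₂) = -0.31978 + 0.16553j ; Δ = 0.01497 + 0.02871j
  [+6]  conj(Y_{8,6})(Ω₁) = 0.01885 - 0.01380j ; Y_{8,6}(Ω₂) = 0.34256 + 0.27898j ; Δ = 0.01031 + 0.00053j
  [+7]  conj(Y_{8,7})(Ω₁) = 0.00409 + 0.00131j ; Y_{8,7}(Ω₂) = 0.07457 - 0.26555j ; Δ = 0.00065 - 0.00099j
  [+8]  conj(Y_{8,8})(Ω₁) = 0.00016 + 0.00047j ; Y_{8,8}(Ω₂) = -0.09421 + 0.01288j ; Δ = -0.00002 - 0.00004j
Total Σ_m = 0.40687 - 0.00000j. Multiply by 0.739198: 0.30075 - 0.00000j. P_8(cos γ) = 0.300755

Legendre polynomial (addition theorem), +0.300755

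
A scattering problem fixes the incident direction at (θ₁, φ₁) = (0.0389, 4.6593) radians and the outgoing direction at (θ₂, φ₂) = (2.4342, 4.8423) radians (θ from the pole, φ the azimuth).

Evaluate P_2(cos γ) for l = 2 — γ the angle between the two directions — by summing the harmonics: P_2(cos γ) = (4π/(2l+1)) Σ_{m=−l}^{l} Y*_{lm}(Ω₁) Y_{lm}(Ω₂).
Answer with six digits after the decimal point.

Expand P_2 via completeness: Σ_{m} conj(Y_{2,m}) at Ω₁ times Y_{2,m} at Ω₂ —
  m=-2: (-0.000581, 0.000062) × (-0.157652, 0.041909) = (0.000089, -0.000034)  (running Σ = (0.000089, -0.000034))
  m=-1: (-0.001593, -0.029980) × (-0.049433, -0.378367) = (-0.011265, 0.002085)  (running Σ = (-0.011176, 0.002051))
  m=0: (0.629352, -0.000000) × (0.231204, 0.000000) = (0.145508, 0.000000)  (running Σ = (0.134333, 0.002051))
  m=1: (0.001593, -0.029980) × (0.049433, -0.378367) = (-0.011265, -0.002085)  (running Σ = (0.123068, -0.000034))
  m=2: (-0.000581, -0.000062) × (-0.157652, -0.041909) = (0.000089, 0.000034)  (running Σ = (0.123157, -0.000000))
Total Σ_m = (0.123157, -0.000000). Multiply by 2.513274: (0.309528, -0.000000). P_2(cos γ) = 0.309528

0.309528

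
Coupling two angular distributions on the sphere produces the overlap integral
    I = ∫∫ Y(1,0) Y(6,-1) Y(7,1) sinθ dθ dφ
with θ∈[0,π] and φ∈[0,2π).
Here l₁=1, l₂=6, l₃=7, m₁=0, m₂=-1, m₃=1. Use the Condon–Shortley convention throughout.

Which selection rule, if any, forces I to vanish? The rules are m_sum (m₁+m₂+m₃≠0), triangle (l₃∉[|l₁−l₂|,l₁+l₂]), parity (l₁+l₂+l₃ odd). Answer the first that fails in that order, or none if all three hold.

azimuthal sum: 0 − 1 + 1 = 0  ✓
5 ≤ 7 ≤ 7 (triangle on l)  ✓
L = 1 + 6 + 7 = 14 (even)  ✓

none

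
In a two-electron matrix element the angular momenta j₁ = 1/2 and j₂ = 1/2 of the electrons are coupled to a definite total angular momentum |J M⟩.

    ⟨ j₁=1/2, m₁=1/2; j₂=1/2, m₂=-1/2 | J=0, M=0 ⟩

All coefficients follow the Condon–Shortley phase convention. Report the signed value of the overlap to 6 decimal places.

j₁+j₂−J=1  J+j₁−j₂=0  J−j₁+j₂=0  j₁+j₂+J+1=2
(j₁±m₁, j₂±m₂, J±M) = (1,0,0,1,0,0)
P² = 1/2
sum k=0..0:
  [0] +1/1 = 1
S = 1
C² = P²·S² = 1/2 ; C = +0.707107

+√(1/2) ≈ +0.707107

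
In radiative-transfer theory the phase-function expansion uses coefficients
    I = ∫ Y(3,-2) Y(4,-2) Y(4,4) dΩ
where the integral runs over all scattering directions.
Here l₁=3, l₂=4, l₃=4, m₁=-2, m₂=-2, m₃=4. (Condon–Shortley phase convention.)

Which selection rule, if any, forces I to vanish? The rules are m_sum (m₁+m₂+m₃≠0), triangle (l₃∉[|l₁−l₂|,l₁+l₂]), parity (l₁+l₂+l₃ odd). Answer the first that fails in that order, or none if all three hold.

azimuthal sum: -2 − 2 + 4 = 0  ✓
1 ≤ 4 ≤ 7 (triangle on l)  ✓
L = 3 + 4 + 4 = 11 (odd)  ✗

parity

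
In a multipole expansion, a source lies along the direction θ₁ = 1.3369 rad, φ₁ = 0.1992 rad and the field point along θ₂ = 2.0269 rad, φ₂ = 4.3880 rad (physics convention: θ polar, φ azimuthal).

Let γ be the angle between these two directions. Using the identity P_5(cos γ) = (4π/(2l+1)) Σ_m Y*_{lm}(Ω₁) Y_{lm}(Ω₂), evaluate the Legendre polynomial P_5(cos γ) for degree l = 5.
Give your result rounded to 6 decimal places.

Expand P_5 via completeness: Σ_{m} conj(Y_{5,m}) at Ω₁ times Y_{5,m} at Ω₂ —
  m=-5: (0.219798, 0.339323) × (-0.270341, -0.013840) = (-0.054724, -0.094775)  (running Σ = (-0.054724, -0.094775))
  m=-4: (0.212920, 0.217832) × (-0.113329, -0.404384) = (0.063958, -0.110788)  (running Σ = (0.009233, -0.205563))
  m=-3: (-0.135984, -0.092553) × (0.154375, -0.105077) = (-0.030718, 0.000001)  (running Σ = (-0.021484, -0.205562))
  m=-2: (-0.287378, -0.120960) × (-0.200395, -0.151955) = (0.039209, 0.067908)  (running Σ = (0.017724, -0.137654))
  m=-1: (0.094233, 0.019024) × (0.084833, -0.252278) = (0.012793, -0.022159)  (running Σ = (0.030517, -0.159813))
  m=0: (0.309588, -0.000000) × (-0.195284, 0.000000) = (-0.060458, 0.000000)  (running Σ = (-0.029940, -0.159813))
  m=1: (-0.094233, 0.019024) × (-0.084833, -0.252278) = (0.012793, 0.022159)  (running Σ = (-0.017147, -0.137654))
  m=2: (-0.287378, 0.120960) × (-0.200395, 0.151955) = (0.039209, -0.067908)  (running Σ = (0.022062, -0.205562))
  m=3: (0.135984, -0.092553) × (-0.154375, -0.105077) = (-0.030718, -0.000001)  (running Σ = (-0.008656, -0.205563))
  m=4: (0.212920, -0.217832) × (-0.113329, 0.404384) = (0.063958, 0.110788)  (running Σ = (0.055302, -0.094775))
  m=5: (-0.219798, 0.339323) × (0.270341, -0.013840) = (-0.054724, 0.094775)  (running Σ = (0.000577, 0.000000))
Σ over m = (0.000577, 0.000000); ×(4π/11) → (0.000659, 0.000000). Real part: 0.000659

0.000659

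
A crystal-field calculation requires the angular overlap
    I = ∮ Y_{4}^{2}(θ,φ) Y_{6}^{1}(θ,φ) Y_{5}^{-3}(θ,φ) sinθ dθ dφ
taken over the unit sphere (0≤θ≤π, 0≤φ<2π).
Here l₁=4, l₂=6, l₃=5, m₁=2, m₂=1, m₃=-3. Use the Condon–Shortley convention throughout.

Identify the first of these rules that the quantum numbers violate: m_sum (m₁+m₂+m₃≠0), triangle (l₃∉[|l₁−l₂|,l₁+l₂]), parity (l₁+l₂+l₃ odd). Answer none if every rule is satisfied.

parity

azimuthal sum: 2 + 1 − 3 = 0  ✓
2 ≤ 5 ≤ 10 (triangle on l)  ✓
L = 4 + 6 + 5 = 15 (odd)  ✗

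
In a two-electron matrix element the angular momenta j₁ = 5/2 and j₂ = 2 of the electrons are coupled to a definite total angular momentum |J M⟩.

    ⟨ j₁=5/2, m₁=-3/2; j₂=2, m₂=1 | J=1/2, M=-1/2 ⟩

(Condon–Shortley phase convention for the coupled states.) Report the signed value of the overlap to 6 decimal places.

-0.516398  (= −√(4/15))

triangle: 4!*1!*0!/6! = 24/720
(j±m)!: 1!*4!*3!*1!*0!*1! = 144
prefactor² = (2J+1)*Δ*N² = 48/5
  k=3: −1/(3!*1!*1!*0!*0!*0!) = -1/6
Σ = -1/6  ⇒  CG² = 48/5*(-1/6)² = 4/15
CG = −√(4/15) = -0.516398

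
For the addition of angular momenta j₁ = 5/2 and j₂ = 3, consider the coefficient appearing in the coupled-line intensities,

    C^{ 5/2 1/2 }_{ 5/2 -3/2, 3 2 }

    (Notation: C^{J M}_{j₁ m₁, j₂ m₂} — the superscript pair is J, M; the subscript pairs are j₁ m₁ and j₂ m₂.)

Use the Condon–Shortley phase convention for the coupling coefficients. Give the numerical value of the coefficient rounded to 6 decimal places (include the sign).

j₁+j₂−J=3  J+j₁−j₂=2  J−j₁+j₂=3  j₁+j₂+J+1=9
(j₁±m₁, j₂±m₂, J±M) = (1,4,5,1,3,2)
P² = 288/7
sum k=2..3:
  [2] +1/24 = 1/24
  [3] −1/12 = -1/12
S = -1/24
C² = P²·S² = 1/14 ; C = -0.267261

-0.267261  (= −√(1/14))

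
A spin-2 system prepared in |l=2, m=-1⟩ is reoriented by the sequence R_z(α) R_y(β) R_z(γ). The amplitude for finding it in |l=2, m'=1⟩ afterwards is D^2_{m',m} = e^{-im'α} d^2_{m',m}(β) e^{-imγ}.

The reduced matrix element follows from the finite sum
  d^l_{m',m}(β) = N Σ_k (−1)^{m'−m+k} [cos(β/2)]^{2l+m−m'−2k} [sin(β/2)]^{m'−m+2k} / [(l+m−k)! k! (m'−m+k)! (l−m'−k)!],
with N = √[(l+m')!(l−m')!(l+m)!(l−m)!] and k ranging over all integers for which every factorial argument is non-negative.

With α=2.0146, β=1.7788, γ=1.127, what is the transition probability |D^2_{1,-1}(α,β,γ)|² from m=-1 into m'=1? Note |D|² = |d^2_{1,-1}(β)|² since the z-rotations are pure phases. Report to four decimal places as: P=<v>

P=0.1254

D^2_{1,-1}(2.0146,1.7788,1.1270) = e^{-i·1·2.0146}·d^2_{1,-1}(1.7788)·e^{-i·-1·1.1270}. Compute d first:
With c≡cos(β/2)=0.629878 and s≡sin(β/2)=0.776694, N=[6·1·1·6]^{1/2}=6.000000
k∈{0,1} keeps every argument non-negative
  k=0: (−1)^2·6.0000/(2)·0.6299^2·0.7767^2 = +0.718016
  k=1: (−1)^3·6.0000/(6)·0.6299^0·0.7767^4 = -0.363915
d^2_{1,-1}(1.7788) = +0.718016 -0.363915 = +0.354101
|D^2_{1,-1}|² = |d^2_{1,-1}(β)|² = (+0.354101)² = 0.125388 (the z-rotation phases have unit modulus)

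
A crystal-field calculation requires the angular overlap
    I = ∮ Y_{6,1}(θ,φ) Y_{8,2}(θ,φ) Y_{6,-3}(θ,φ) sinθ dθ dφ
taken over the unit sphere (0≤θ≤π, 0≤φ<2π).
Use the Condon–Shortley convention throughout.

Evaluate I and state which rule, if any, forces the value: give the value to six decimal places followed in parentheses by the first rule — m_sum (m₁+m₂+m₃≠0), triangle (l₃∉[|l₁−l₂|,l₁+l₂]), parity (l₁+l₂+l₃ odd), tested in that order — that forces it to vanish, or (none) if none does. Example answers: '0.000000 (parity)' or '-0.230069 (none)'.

-0.116362 (none)

Checks pass: Σm=0; 20 even; l₃=6∈[2,14].
(2·6+1)(2·8+1)(2·6+1) = 2873
Δ: 8! 4! 8! / 21! → 1/1309458150
sum: t=2:+1/49766400 t=3:−1/3110400 t=4:+1/1327104 t=5:−1/3110400 t=6:+1/49766400 = 1/6635520
3j²(6 8 6; 0 0 0) = Δ·Π!·Σ² = 350/46189  (sign +1)
sum: t=2:+1/348364800 t=3:−1/14515200 t=4:+1/4976640 t=5:−1/12441600 = 19/348364800
3j²(6 8 6; 1 2 -3) = Δ·Π!·Σ² = 19/2431  (sign -1)
combine: 4πI² = 2873·350/46189·19/2431 = 350/2057
take √, sign -1: I = -0.11636221
No selection rule forces the value: the integral is nonzero (none).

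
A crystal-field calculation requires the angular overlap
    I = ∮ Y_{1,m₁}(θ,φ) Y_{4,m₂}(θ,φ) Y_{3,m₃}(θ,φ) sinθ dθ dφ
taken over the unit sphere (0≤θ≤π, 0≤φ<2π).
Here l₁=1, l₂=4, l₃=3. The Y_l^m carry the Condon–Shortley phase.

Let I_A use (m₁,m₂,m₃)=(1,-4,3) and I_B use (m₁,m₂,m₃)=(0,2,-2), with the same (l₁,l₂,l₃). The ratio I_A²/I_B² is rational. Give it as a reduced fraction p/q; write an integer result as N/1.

l's match ⇒ only the (l;m) 3-j factors differ between A and B.
A: triangle coeff Δ(1,4,3) = 1/252; Σ_t [0,0]: t=0:+1/1440 = 1/1440; (3j)²=1/9 [(1 4 3; 1 -4 3)], sign=+1
B: triangle coeff Δ(1,4,3) = 1/252; Σ_t [1,1]: t=1:−1/120 = -1/120; (3j)²=1/21 [(1 4 3; 0 2 -2)], sign=+1
I_A²/I_B² = (1/9)/(1/21) = 7/3

7/3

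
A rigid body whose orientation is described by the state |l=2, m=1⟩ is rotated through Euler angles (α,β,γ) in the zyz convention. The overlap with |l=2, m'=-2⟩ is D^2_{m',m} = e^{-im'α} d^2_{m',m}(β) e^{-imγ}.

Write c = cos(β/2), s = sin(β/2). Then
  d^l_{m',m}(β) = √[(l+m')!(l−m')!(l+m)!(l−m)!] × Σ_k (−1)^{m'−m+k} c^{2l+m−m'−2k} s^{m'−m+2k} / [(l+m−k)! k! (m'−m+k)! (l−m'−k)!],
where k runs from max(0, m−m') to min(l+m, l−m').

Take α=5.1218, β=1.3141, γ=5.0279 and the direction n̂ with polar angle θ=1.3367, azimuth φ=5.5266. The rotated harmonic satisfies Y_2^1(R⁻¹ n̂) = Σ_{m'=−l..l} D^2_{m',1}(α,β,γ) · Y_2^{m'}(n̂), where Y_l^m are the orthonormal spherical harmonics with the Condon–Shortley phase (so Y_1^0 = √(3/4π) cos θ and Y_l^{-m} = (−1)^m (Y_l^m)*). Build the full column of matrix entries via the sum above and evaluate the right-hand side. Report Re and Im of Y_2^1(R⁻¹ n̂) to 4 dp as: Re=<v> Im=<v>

Re=0.2593 Im=-0.0866

Need the full column D^2_{m',1} for m'=−2..2 at α=5.1218, β=1.3141, γ=5.0279.
cos(β/2)=0.791797, sin(β/2)=0.610784
d^2_{-2,1}: single k=3 term ⇒ +0.360833;  D = +0.174040-0.316086i
d^2_{-1,1}: k∈[2..3] ⇒ +0.701656 -0.139171 = +0.562485;  D = +0.560007+0.052740i
d^2_{0,1}: k∈[1..2] ⇒ +0.742686 -0.441929 = +0.300758;  D = +0.093326+0.285912i
d^2_{1,1}: k∈[0..1] ⇒ +0.393058 -0.701656 = -0.308598;  D = +0.231002-0.204625i
d^2_{2,1}: single k=0 term ⇒ -0.606401;  D = +0.549552+0.256348i
Y_2^{m'}(θ=1.3367,φ=5.5266) and Σ D·Y over m':
  (+0.1740-0.3161i)·(+0.0210+0.3649i)  (+0.5600+0.0527i)·(+0.1268+0.1197i)  (+0.0933+0.2859i)·(-0.2645+0.0000i)  (+0.2310-0.2046i)·(-0.1268+0.1197i)  (+0.5496+0.2563i)·(+0.0210-0.3649i)
Y_2^1(R⁻¹ n̂) = +0.259299-0.086620i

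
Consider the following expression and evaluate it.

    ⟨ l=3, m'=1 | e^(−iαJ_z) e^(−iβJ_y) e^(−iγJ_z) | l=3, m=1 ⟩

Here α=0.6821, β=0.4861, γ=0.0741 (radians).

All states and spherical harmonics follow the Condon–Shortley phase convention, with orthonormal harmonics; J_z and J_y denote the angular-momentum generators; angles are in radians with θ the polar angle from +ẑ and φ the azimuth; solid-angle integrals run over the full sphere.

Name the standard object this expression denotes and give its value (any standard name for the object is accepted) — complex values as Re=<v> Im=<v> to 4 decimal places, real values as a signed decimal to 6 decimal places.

Wigner D-matrix element, Re=0.3229 Im=-0.3045

This is a Wigner D-matrix element — the rotation-matrix element ⟨l m'| R(α,β,γ) |l m⟩ in the angular-momentum basis.
First d^3_{1,1}(β=0.4861), then the phase factors e^{-i(1)α} and e^{-i(1)γ}:
Half-angle: c=0.970608, s=0.240664. N=√(24·2·24·2)=48.000000
k∈{0,1,2} keeps every argument non-negative
  k=0: (−1)^0·48.0000/(48)·0.9706^6·0.2407^0 = +0.836112
  k=1: (−1)^1·48.0000/(6)·0.9706^4·0.2407^2 = -0.411234
  k=2: (−1)^2·48.0000/(8)·0.9706^2·0.2407^4 = +0.018962
d^3_{1,1}(0.4861) = +0.836112 -0.411234 +0.018962 = +0.443840
Attach z-rotation phases: D = e^{-i(1)(0.6821)}·(+0.443840)·e^{-i(1)(0.0741)} = +0.322871-0.304546i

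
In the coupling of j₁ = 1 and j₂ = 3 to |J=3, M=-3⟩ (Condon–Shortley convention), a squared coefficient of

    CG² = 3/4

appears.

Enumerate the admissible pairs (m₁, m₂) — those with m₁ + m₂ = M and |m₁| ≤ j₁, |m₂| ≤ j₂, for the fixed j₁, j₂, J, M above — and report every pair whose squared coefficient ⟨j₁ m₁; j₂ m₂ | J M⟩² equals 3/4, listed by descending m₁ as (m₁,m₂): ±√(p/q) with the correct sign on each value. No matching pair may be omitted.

Admissible pairs with m₁+m₂ = M = -3: (-1,-2), (0,-3)
  (m₁,m₂)=(0,-3): CG² = 3/4, CG = +√(3/4)   ← matches the target
  (m₁,m₂)=(-1,-2): CG² = 1/4, CG = −√(1/4)
Pairs with CG² = 3/4: (0,-3): +√(3/4)

(0,-3): +√(3/4)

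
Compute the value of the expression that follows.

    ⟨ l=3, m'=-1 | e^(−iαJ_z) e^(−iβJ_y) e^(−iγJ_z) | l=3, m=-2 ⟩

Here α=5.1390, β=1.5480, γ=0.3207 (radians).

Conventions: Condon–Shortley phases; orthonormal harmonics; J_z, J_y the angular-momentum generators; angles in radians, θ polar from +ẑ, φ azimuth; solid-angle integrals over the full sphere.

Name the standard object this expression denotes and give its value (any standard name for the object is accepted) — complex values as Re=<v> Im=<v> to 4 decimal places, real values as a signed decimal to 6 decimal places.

This is a Wigner D-matrix element — the rotation-matrix element ⟨l m'| R(α,β,γ) |l m⟩ in the angular-momentum basis.
D^3_{-1,-2}(5.1390,1.5480,0.3207) = e^{-i·-1·5.1390}·d^3_{-1,-2}(1.5480)·e^{-i·-2·0.3207}. Compute d first:
c=cos(1.548000/2)=0.715120, s=sin(1.548000/2)=0.699001; N=√[2·24·1·120]=75.894664
k: max(0,(-2)−(-1))=0 … min(3+(-2),3−(-1))=1
  k=0: (−1)^1·75.8947/(24)·0.7151^5·0.6990^1 = -0.413403
  k=1: (−1)^2·75.8947/(12)·0.7151^3·0.6990^3 = +0.789953
d^3_{-1,-2}(1.5480) = -0.413403 +0.789953 = +0.376550
Attach z-rotation phases: D = e^{-i(-1)(5.1390)}·(+0.376550)·e^{-i(-2)(0.3207)} = +0.329950-0.181447i

Wigner D-matrix element, Re=0.3299 Im=-0.1814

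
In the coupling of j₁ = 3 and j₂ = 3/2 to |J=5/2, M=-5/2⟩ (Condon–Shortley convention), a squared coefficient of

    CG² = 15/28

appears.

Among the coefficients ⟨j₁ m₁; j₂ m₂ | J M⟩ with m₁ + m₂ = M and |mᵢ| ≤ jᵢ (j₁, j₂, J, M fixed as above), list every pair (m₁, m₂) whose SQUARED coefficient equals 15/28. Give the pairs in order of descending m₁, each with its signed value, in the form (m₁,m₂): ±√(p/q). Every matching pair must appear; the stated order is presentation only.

Admissible pairs with m₁+m₂ = M = -5/2: (-3,1/2), (-2,-1/2), (-1,-3/2)
  (m₁,m₂)=(-1,-3/2): CG² = 3/28, CG = +√(3/28)
  (m₁,m₂)=(-2,-1/2): CG² = 5/14, CG = −√(5/14)
  (m₁,m₂)=(-3,1/2): CG² = 15/28, CG = +√(15/28)   ← matches the target
Pairs with CG² = 15/28: (-3,1/2): +√(15/28)

(-3,1/2): +√(15/28)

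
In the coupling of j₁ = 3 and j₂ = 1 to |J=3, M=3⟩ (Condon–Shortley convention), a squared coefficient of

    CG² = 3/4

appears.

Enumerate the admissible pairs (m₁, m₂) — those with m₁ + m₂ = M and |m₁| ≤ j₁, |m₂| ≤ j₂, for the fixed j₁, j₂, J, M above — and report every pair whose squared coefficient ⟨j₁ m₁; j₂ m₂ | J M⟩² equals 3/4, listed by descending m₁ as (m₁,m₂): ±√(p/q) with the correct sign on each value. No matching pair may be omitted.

(3,0): +√(3/4)

Admissible pairs with m₁+m₂ = M = 3: (2,1), (3,0)
  (m₁,m₂)=(3,0): CG² = 3/4, CG = +√(3/4)   ← matches the target
  (m₁,m₂)=(2,1): CG² = 1/4, CG = −√(1/4)
Pairs with CG² = 3/4: (3,0): +√(3/4)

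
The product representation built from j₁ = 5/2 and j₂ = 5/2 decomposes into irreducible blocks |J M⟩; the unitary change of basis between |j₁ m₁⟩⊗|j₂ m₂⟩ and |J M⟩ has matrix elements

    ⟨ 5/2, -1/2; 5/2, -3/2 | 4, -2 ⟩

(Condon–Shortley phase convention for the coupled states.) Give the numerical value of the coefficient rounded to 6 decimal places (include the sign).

+√(5/28) ≈ +0.422577

triangle: 1!·4!·4!/10! = 576/3628800
(j±m)!: 2!·3!·1!·4!·2!·6! = 414720
prefactor² = (2J+1)·Δ·N² = 20736/35
  k=0: +1/(0!·1!·3!·1!·1!·3!) = 1/36
  k=1: −1/(1!·0!·2!·0!·2!·4!) = -1/96
Σ = 5/288  ⇒  CG² = 20736/35·(5/288)² = 5/28
CG = +√(5/28) = +0.422577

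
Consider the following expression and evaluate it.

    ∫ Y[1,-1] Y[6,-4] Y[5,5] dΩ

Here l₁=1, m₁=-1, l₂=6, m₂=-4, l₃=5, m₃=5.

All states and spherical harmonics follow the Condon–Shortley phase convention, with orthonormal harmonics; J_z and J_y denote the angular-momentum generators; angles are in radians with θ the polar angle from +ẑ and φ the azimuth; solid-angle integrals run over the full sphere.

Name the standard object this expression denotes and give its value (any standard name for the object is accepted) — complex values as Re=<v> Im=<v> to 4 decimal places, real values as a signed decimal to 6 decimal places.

Gaunt coefficient, +0.040859

This is a Gaunt coefficient — the integral of a triple product of spherical harmonics over the sphere.
m-sum 0 ✓  L=12 even ✓  5≤5≤7 ✓
Π(2lᵢ+1) = 3×13×11 = 429
triangle coeff Δ(1,6,5) = 1/858
Σ_t [1,1]: t=1:−1/14400 = -1/14400
(3j)²=6/143 [(1 6 5; 0 0 0)], sign=+1
Σ_t [2,2]: t=2:+1/7257600 = 1/7257600
(3j)²=1/858 [(1 6 5; -1 -4 5)], sign=+1
⇒ 4πI² = 3/143
I = (+1)√(3/143/(4π)) = 0.04085899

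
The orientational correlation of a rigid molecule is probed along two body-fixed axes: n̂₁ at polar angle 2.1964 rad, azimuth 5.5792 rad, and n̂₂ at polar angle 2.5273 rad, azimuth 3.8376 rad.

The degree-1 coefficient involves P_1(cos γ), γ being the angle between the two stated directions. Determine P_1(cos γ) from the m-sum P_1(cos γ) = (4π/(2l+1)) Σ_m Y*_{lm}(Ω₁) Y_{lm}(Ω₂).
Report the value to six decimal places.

Term-by-term m-sum for l=1 (normalisation 4π/3 = 4.188790):
  term(m=-1) = -0.009480+0.054959i   from Y*(Ω₁)=+0.213482-0.181272i, Y(Ω₂)=-0.152819+0.127678i
  term(m=+0) = +0.114241+0.000000i   from Y*(Ω₁)=-0.286119-0.000000i, Y(Ω₂)=-0.399277+0.000000i
  term(m=+1) = -0.009480-0.054959i   from Y*(Ω₁)=-0.213482-0.181272i, Y(Ω₂)=+0.152819+0.127678i
Total Σ_m = +0.095282+0.000000i. Multiply by 4.188790: +0.399115+0.000000i. P_1(cos γ) = 0.399115

0.399115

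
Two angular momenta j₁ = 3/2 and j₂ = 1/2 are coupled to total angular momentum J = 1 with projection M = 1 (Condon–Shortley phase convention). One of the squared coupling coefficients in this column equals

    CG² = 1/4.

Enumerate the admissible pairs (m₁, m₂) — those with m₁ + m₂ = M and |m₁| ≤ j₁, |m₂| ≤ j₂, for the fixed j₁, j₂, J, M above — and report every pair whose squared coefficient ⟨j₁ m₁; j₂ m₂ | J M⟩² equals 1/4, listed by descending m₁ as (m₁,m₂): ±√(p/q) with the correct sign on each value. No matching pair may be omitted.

(1/2,1/2): −√(1/4)

Admissible pairs with m₁+m₂ = M = 1: (1/2,1/2), (3/2,-1/2)
  (m₁,m₂)=(3/2,-1/2): CG² = 3/4, CG = +√(3/4)
  (m₁,m₂)=(1/2,1/2): CG² = 1/4, CG = −√(1/4)   ← matches the target
Pairs with CG² = 1/4: (1/2,1/2): −√(1/4)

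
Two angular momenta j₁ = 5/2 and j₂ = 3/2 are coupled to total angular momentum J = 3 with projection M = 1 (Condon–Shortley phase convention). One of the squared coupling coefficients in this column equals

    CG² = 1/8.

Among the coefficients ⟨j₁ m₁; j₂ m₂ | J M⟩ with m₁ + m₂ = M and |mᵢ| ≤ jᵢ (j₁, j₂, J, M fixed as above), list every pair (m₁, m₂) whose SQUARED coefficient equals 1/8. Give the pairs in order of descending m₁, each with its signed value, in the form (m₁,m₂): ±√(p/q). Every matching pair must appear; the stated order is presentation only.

(5/2,-3/2): +√(1/8)

Admissible pairs with m₁+m₂ = M = 1: (-1/2,3/2), (1/2,1/2), (3/2,-1/2), (5/2,-3/2)
  (m₁,m₂)=(5/2,-3/2): CG² = 1/8, CG = +√(1/8)   ← matches the target
  (m₁,m₂)=(3/2,-1/2): CG² = 49/120, CG = +√(49/120)
  (m₁,m₂)=(1/2,1/2): CG² = 1/60, CG = −√(1/60)
  (m₁,m₂)=(-1/2,3/2): CG² = 9/20, CG = −√(9/20)
Pairs with CG² = 1/8: (5/2,-3/2): +√(1/8)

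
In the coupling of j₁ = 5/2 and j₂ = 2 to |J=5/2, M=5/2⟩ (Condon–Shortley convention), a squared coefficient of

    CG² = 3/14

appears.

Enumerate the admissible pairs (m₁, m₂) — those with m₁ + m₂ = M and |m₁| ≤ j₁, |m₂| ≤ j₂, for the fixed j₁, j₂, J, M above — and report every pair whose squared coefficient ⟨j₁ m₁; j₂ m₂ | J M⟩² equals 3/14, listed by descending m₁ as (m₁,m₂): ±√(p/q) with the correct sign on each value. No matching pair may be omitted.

(1/2,2): +√(3/14)

Admissible pairs with m₁+m₂ = M = 5/2: (1/2,2), (3/2,1), (5/2,0)
  (m₁,m₂)=(5/2,0): CG² = 5/14, CG = +√(5/14)
  (m₁,m₂)=(3/2,1): CG² = 3/7, CG = −√(3/7)
  (m₁,m₂)=(1/2,2): CG² = 3/14, CG = +√(3/14)   ← matches the target
Pairs with CG² = 3/14: (1/2,2): +√(3/14)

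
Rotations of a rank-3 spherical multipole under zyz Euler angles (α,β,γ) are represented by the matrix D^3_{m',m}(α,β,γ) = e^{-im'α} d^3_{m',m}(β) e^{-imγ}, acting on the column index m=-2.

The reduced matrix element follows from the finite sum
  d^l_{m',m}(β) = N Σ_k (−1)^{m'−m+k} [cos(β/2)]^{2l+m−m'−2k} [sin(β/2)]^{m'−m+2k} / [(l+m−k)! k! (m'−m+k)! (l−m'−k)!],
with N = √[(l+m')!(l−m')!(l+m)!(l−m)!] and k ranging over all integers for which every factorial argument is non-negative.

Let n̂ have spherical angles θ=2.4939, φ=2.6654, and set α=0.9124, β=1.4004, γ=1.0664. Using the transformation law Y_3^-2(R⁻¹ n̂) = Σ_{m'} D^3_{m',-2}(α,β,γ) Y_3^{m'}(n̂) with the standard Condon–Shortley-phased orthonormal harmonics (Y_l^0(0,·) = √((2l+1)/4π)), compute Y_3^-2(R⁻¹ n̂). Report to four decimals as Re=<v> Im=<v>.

Re=-0.1600 Im=-0.1703

Need the full column D^3_{m',-2} for m'=−3..3 at α=0.9124, β=1.4004, γ=1.0664.
cos(β/2)=0.764713, sin(β/2)=0.644371
d^3_{-3,-2}: single k=1 term ⇒ +0.412767;  D = +0.064788-0.407651i
d^3_{-2,-2}: k∈[0..1] ⇒ +0.199982 -0.709964 = -0.509981;  D = +0.349406+0.371479i
d^3_{-1,-2}: k∈[0..1] ⇒ -0.532880 +0.756717 = +0.223837;  D = -0.222798+0.021543i
d^3_{0,-2}: k∈[0..1] ⇒ +0.777726 -0.552206 = +0.225520;  D = -0.120176+0.190833i
d^3_{1,-2}: k∈[0..1] ⇒ -0.756717 +0.268644 = -0.488072;  D = -0.167541-0.458415i
d^3_{2,-2}: k∈[0..1] ⇒ +0.504093 -0.071584 = +0.432509;  D = +0.412156+0.131117i
d^3_{3,-2}: single k=0 term ⇒ -0.208091;  D = -0.171226+0.118251i
Y_3^{m'}(θ=2.4939,φ=2.6654) and Σ D·Y over m':
  (+0.0648-0.4077i)·(-0.0130-0.0907i)  (+0.3494+0.3715i)·(-0.1720-0.2417i)  (-0.2228+0.0215i)·(-0.3778-0.1948i)  (-0.1202+0.1908i)·(-0.0535+0.0000i)  (-0.1675-0.4584i)·(+0.3778-0.1948i)  (+0.4122+0.1311i)·(-0.1720+0.2417i)  (-0.1712+0.1183i)·(+0.0130-0.0907i)
Y_3^-2(R⁻¹ n̂) = -0.160017-0.170262i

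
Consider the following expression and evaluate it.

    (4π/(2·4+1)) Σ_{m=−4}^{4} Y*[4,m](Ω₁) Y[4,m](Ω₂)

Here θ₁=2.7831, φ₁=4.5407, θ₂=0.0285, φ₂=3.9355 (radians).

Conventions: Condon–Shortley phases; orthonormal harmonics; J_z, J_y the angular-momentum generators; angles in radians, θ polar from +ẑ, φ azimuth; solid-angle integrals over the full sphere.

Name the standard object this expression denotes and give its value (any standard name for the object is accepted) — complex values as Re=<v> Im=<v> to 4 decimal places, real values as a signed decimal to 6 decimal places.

Legendre polynomial (addition theorem), +0.388990

This sum is the spherical-harmonic addition theorem: it equals the Legendre polynomial P_l(cos γ) of the angle γ between the two directions.
Summing Y*_{l m}(θ₁,φ₁)·Y_{l m}(θ₂,φ₂) over m ∈ [−4, 4]; prefactor 4π/(2·4+1) = 1.396263:
  [-4]  conj(Y_{4,-4})(Ω₁) = +0.005186-0.004252i ; Y_{4,-4}(Ω₂) = -0.000000+0.000000i ; Δ = -0.000000+0.000000i
  [-3]  conj(Y_{4,-3})(Ω₁) = -0.024938-0.044058i ; Y_{4,-3}(Ω₂) = +0.000021+0.000020i ; Δ = +0.000000-0.000001i
  [-2]  conj(Y_{4,-2})(Ω₁) = -0.199249+0.071240i ; Y_{4,-2}(Ω₂) = -0.000028-0.001628i ; Δ = +0.000122+0.000322i
  [-1]  conj(Y_{4,-1})(Ω₁) = +0.083339+0.480629i ; Y_{4,-1}(Ω₂) = -0.037736+0.038383i ; Δ = -0.021593-0.014938i
  [+0]  conj(Y_{4,0})(Ω₁) = +0.381486-0.000000i ; Y_{4,0}(Ω₂) = +0.842851+0.000000i ; Δ = +0.321536+0.000000i
  [+1]  conj(Y_{4,1})(Ω₁) = -0.083339+0.480629i ; Y_{4,1}(Ω₂) = +0.037736+0.038383i ; Δ = -0.021593+0.014938i
  [+2]  conj(Y_{4,2})(Ω₁) = -0.199249-0.071240i ; Y_{4,2}(Ω₂) = -0.000028+0.001628i ; Δ = +0.000122-0.000322i
  [+3]  conj(Y_{4,3})(Ω₁) = +0.024938-0.044058i ; Y_{4,3}(Ω₂) = -0.000021+0.000020i ; Δ = +0.000000+0.000001i
  [+4]  conj(Y_{4,4})(Ω₁) = +0.005186+0.004252i ; Y_{4,4}(Ω₂) = -0.000000-0.000000i ; Δ = -0.000000-0.000000i
Total Σ_m = +0.278594+0.000000i. Multiply by 1.396263: +0.388990+0.000000i. P_4(cos γ) = 0.388990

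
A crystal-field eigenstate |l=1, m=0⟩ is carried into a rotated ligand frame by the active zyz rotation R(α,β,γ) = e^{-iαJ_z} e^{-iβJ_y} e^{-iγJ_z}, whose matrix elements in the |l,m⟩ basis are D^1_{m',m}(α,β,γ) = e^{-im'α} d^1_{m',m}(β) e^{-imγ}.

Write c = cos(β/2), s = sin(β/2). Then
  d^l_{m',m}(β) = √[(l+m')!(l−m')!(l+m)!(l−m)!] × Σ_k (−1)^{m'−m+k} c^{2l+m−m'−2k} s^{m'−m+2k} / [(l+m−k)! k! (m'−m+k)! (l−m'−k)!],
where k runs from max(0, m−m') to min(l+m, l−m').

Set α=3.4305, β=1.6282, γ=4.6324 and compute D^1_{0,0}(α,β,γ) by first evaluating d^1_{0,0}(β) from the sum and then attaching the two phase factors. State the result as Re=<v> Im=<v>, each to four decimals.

First d^1_{0,0}(β=1.6282), then the phase factors e^{-i(0)α} and e^{-i(0)γ}:
c=cos(1.628200/2)=0.686523, s=sin(1.628200/2)=0.727108; N=√[1·1·1·1]=1.000000
Admissible k: 0..1 (factorial args all ≥0)
  k=0: (−1)^0·1.0000/(1)·0.6865^2·0.7271^0 = +0.471314
  k=1: (−1)^1·1.0000/(1)·0.6865^0·0.7271^2 = -0.528686
d^1_{0,0}(1.6282) = +0.471314 -0.528686 = -0.057372
Phases: e^{-i·(0)·3.4305}=+1.000000+0.000000i, e^{-i·(0)·4.6324}=+1.000000+0.000000i ⇒ D=-0.057372+0.000000i

Re=-0.0574 Im=0.0000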